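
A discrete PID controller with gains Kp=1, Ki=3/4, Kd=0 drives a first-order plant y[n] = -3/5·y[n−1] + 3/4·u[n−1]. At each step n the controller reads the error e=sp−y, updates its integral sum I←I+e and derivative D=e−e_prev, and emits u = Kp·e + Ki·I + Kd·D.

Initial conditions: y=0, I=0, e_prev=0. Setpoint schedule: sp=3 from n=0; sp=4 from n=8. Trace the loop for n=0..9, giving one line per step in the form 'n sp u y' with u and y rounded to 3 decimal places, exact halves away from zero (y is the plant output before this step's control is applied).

0 3 5.250 0.000
1 3 0.609 3.938
2 3 10.131 -1.905
3 3 -4.822 8.742
4 3 21.678 -8.862
5 3 -22.691 21.575
6 3 53.571 -29.964
7 3 -75.916 58.156
8 4 146.944 -91.831
9 4 -231.173 165.306

(exact arithmetic carried between steps; '≈' marks a value shown rounded to 6 d.p. or computed from one; I and e_prev carry over from the previous line; the table rounds u and y to 3 d.p., halves away from zero)
n=0: y=0, sp=3, e=sp−y=3; I=3, D=e−e_prev=3; u=1·3+3/4·3+0·3=5.25; next y=-3/5·0+3/4·5.25=3.9375
n=1: y=3.9375, sp=3, e=sp−y=-0.9375; I=2.0625, D=e−e_prev=-3.9375; u=1·(-0.9375)+3/4·2.0625+0·(-3.9375)=0.609375; next y=-3/5·3.9375+3/4·0.609375≈-1.905469
n=2: y≈-1.905469, sp=3, e=sp−y≈4.905469; I≈6.967969, D=e−e_prev≈5.842969; u=1·4.905469+3/4·6.967969+0·5.842969≈10.131445; next y=-3/5·(-1.905469)+3/4·10.131445≈8.741865
n=3: y≈8.741865, sp=3, e=sp−y≈-5.741865; I≈1.226104, D=e−e_prev≈-10.647334; u=1·(-5.741865)+3/4·1.226104+0·(-10.647334)≈-4.822288; next y=-3/5·8.741865+3/4·(-4.822288)≈-8.861835
n=4: y≈-8.861835, sp=3, e=sp−y≈11.861835; I≈13.087938, D=e−e_prev≈17.603700; u=1·11.861835+3/4·13.087938+0·17.603700≈21.677789; next y=-3/5·(-8.861835)+3/4·21.677789≈21.575442
n=5: y≈21.575442, sp=3, e=sp−y≈-18.575442; I≈-5.487504, D=e−e_prev≈-30.437277; u=1·(-18.575442)+3/4·(-5.487504)+0·(-30.437277)≈-22.691070; next y=-3/5·21.575442+3/4·(-22.691070)≈-29.963568
n=6: y≈-29.963568, sp=3, e=sp−y≈32.963568; I≈27.476064, D=e−e_prev≈51.539011; u=1·32.963568+3/4·27.476064+0·51.539011≈53.570616; next y=-3/5·(-29.963568)+3/4·53.570616≈58.156103
n=7: y≈58.156103, sp=3, e=sp−y≈-55.156103; I≈-27.680039, D=e−e_prev≈-88.119671; u=1·(-55.156103)+3/4·(-27.680039)+0·(-88.119671)≈-75.916132; next y=-3/5·58.156103+3/4·(-75.916132)≈-91.830761
n=8: y≈-91.830761, sp=4, e=sp−y≈95.830761; I≈68.150722, D=e−e_prev≈150.986864; u=1·95.830761+3/4·68.150722+0·150.986864≈146.943803; next y=-3/5·(-91.830761)+3/4·146.943803≈165.306309
n=9: y≈165.306309, sp=4, e=sp−y≈-161.306309; I≈-93.155587, D=e−e_prev≈-257.137070; u=1·(-161.306309)+3/4·(-93.155587)+0·(-257.137070)≈-231.172999; next y=-3/5·165.306309+3/4·(-231.172999)≈-272.563534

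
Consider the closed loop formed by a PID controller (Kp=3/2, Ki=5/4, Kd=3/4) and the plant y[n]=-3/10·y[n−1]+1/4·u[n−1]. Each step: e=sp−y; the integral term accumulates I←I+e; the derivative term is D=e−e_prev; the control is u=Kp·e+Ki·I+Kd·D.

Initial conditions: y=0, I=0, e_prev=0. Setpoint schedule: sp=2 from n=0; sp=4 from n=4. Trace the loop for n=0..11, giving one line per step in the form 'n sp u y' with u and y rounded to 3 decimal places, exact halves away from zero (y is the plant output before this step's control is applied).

0 2 7.000 0.000
1 2 1.875 1.750
2 2 9.822 -0.056
3 2 2.187 2.472
4 4 19.829 -0.195
5 4 3.335 5.016
6 4 25.876 -0.671
7 4 1.756 6.670
8 4 32.737 -1.562
9 4 -2.237 8.653
10 4 40.937 -3.155
11 4 -9.151 11.181

(exact arithmetic carried between steps; '≈' marks a value shown rounded to 6 d.p. or computed from one; I and e_prev carry over from the previous line; the table rounds u and y to 3 d.p., halves away from zero)
n=0: y=0, sp=2, e=sp−y=2; I=2, D=e−e_prev=2; u=3/2·2+5/4·2+3/4·2=7; next y=-3/10·0+1/4·7=1.75
n=1: y=1.75, sp=2, e=sp−y=0.25; I=2.25, D=e−e_prev=-1.75; u=3/2·0.25+5/4·2.25+3/4·(-1.75)=1.875; next y=-3/10·1.75+1/4·1.875=-0.05625
n=2: y=-0.05625, sp=2, e=sp−y=2.05625; I=4.30625, D=e−e_prev=1.80625; u=3/2·2.05625+5/4·4.30625+3/4·1.80625=9.821875; next y=-3/10·(-0.05625)+1/4·9.821875≈2.472344
n=3: y≈2.472344, sp=2, e=sp−y≈-0.472344; I≈3.833906, D=e−e_prev≈-2.528594; u=3/2·(-0.472344)+5/4·3.833906+3/4·(-2.528594)≈2.187422; next y=-3/10·2.472344+1/4·2.187422≈-0.194848
n=4: y≈-0.194848, sp=4, e=sp−y≈4.194848; I≈8.028754, D=e−e_prev≈4.667191; u=3/2·4.194848+5/4·8.028754+3/4·4.667191≈19.828607; next y=-3/10·(-0.194848)+1/4·19.828607≈5.015606
n=5: y≈5.015606, sp=4, e=sp−y≈-1.015606; I≈7.013148, D=e−e_prev≈-5.210454; u=3/2·(-1.015606)+5/4·7.013148+3/4·(-5.210454)≈3.335185; next y=-3/10·5.015606+1/4·3.335185≈-0.670886
n=6: y≈-0.670886, sp=4, e=sp−y≈4.670886; I≈11.684033, D=e−e_prev≈5.686492; u=3/2·4.670886+5/4·11.684033+3/4·5.686492≈25.876239; next y=-3/10·(-0.670886)+1/4·25.876239≈6.670325
n=7: y≈6.670325, sp=4, e=sp−y≈-2.670325; I≈9.013708, D=e−e_prev≈-7.341211; u=3/2·(-2.670325)+5/4·9.013708+3/4·(-7.341211)≈1.755739; next y=-3/10·6.670325+1/4·1.755739≈-1.562163
n=8: y≈-1.562163, sp=4, e=sp−y≈5.562163; I≈14.575871, D=e−e_prev≈8.232488; u=3/2·5.562163+5/4·14.575871+3/4·8.232488≈32.737449; next y=-3/10·(-1.562163)+1/4·32.737449≈8.653011
n=9: y≈8.653011, sp=4, e=sp−y≈-4.653011; I≈9.922860, D=e−e_prev≈-10.215174; u=3/2·(-4.653011)+5/4·9.922860+3/4·(-10.215174)≈-2.237323; next y=-3/10·8.653011+1/4·(-2.237323)≈-3.155234
n=10: y≈-3.155234, sp=4, e=sp−y≈7.155234; I≈17.078094, D=e−e_prev≈11.808245; u=3/2·7.155234+5/4·17.078094+3/4·11.808245≈40.936652; next y=-3/10·(-3.155234)+1/4·40.936652≈11.180733
n=11: y≈11.180733, sp=4, e=sp−y≈-7.180733; I≈9.897360, D=e−e_prev≈-14.335967; u=3/2·(-7.180733)+5/4·9.897360+3/4·(-14.335967)≈-9.151375; next y=-3/10·11.180733+1/4·(-9.151375)≈-5.642064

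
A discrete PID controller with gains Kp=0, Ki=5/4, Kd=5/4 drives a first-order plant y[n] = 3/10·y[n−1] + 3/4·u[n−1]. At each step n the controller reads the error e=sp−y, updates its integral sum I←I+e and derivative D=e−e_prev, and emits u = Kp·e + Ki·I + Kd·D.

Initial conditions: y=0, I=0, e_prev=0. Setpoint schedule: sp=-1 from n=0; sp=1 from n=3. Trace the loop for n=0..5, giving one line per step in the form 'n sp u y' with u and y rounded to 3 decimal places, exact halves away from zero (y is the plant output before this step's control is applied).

0 -1 -2.500 0.000
1 -1 2.188 -1.875
2 -1 -6.445 1.078
3 1 13.620 -4.511
4 1 -22.409 8.862
5 1 42.004 -14.148

(exact arithmetic carried between steps; '≈' marks a value shown rounded to 6 d.p. or computed from one; I and e_prev carry over from the previous line; the table rounds u and y to 3 d.p., halves away from zero)
n=0: y=0, sp=-1, e=sp−y=-1; I=-1, D=e−e_prev=-1; u=0·(-1)+5/4·(-1)+5/4·(-1)=-2.5; next y=3/10·0+3/4·(-2.5)=-1.875
n=1: y=-1.875, sp=-1, e=sp−y=0.875; I=-0.125, D=e−e_prev=1.875; u=0·0.875+5/4·(-0.125)+5/4·1.875=2.1875; next y=3/10·(-1.875)+3/4·2.1875=1.078125
n=2: y=1.078125, sp=-1, e=sp−y=-2.078125; I=-2.203125, D=e−e_prev=-2.953125; u=0·(-2.078125)+5/4·(-2.203125)+5/4·(-2.953125)≈-6.445313; next y=3/10·1.078125+3/4·(-6.445313)≈-4.510547
n=3: y≈-4.510547, sp=1, e=sp−y≈5.510547; I≈3.307422, D=e−e_prev≈7.588672; u=0·5.510547+5/4·3.307422+5/4·7.588672≈13.620117; next y=3/10·(-4.510547)+3/4·13.620117≈8.861924
n=4: y≈8.861924, sp=1, e=sp−y≈-7.861924; I≈-4.554502, D=e−e_prev≈-13.372471; u=0·(-7.861924)+5/4·(-4.554502)+5/4·(-13.372471)≈-22.408716; next y=3/10·8.861924+3/4·(-22.408716)≈-14.147960
n=5: y≈-14.147960, sp=1, e=sp−y≈15.147960; I≈10.593458, D=e−e_prev≈23.009884; u=0·15.147960+5/4·10.593458+5/4·23.009884≈42.004177; next y=3/10·(-14.147960)+3/4·42.004177≈27.258745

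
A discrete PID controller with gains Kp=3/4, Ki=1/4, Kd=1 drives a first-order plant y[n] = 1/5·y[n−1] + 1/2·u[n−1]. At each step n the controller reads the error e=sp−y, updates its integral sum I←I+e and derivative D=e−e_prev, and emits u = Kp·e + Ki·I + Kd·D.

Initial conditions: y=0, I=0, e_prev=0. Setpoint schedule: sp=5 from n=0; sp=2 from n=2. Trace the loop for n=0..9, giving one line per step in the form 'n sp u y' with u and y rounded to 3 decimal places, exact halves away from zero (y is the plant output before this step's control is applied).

0 5 10.000 0.000
1 5 -3.750 5.000
2 2 7.000 -0.875
3 2 -3.556 3.325
4 2 9.189 -1.113
5 2 -5.441 4.372
6 2 11.887 -1.846
7 2 -8.210 5.574
8 2 15.445 -2.990
9 2 -12.101 7.125

(exact arithmetic carried between steps; '≈' marks a value shown rounded to 6 d.p. or computed from one; I and e_prev carry over from the previous line; the table rounds u and y to 3 d.p., halves away from zero)
n=0: y=0, sp=5, e=sp−y=5; I=5, D=e−e_prev=5; u=3/4·5+1/4·5+1·5=10; next y=1/5·0+1/2·10=5
n=1: y=5, sp=5, e=sp−y=0; I=5, D=e−e_prev=-5; u=3/4·0+1/4·5+1·(-5)=-3.75; next y=1/5·5+1/2·(-3.75)=-0.875
n=2: y=-0.875, sp=2, e=sp−y=2.875; I=7.875, D=e−e_prev=2.875; u=3/4·2.875+1/4·7.875+1·2.875=7; next y=1/5·(-0.875)+1/2·7=3.325
n=3: y=3.325, sp=2, e=sp−y=-1.325; I=6.55, D=e−e_prev=-4.2; u=3/4·(-1.325)+1/4·6.55+1·(-4.2)=-3.55625; next y=1/5·3.325+1/2·(-3.55625)=-1.113125
n=4: y=-1.113125, sp=2, e=sp−y=3.113125; I=9.663125, D=e−e_prev=4.438125; u=3/4·3.113125+1/4·9.663125+1·4.438125=9.18875; next y=1/5·(-1.113125)+1/2·9.18875=4.37175
n=5: y=4.37175, sp=2, e=sp−y=-2.37175; I=7.291375, D=e−e_prev=-5.484875; u=3/4·(-2.37175)+1/4·7.291375+1·(-5.484875)≈-5.440844; next y=1/5·4.37175+1/2·(-5.440844)≈-1.846072
n=6: y≈-1.846072, sp=2, e=sp−y≈3.846072; I≈11.137447, D=e−e_prev≈6.217822; u=3/4·3.846072+1/4·11.137447+1·6.217822≈11.886738; next y=1/5·(-1.846072)+1/2·11.886738≈5.574154
n=7: y≈5.574154, sp=2, e=sp−y≈-3.574154; I≈7.563293, D=e−e_prev≈-7.420226; u=3/4·(-3.574154)+1/4·7.563293+1·(-7.420226)≈-8.210019; next y=1/5·5.574154+1/2·(-8.210019)≈-2.990179
n=8: y≈-2.990179, sp=2, e=sp−y≈4.990179; I≈12.553471, D=e−e_prev≈8.564333; u=3/4·4.990179+1/4·12.553471+1·8.564333≈15.445335; next y=1/5·(-2.990179)+1/2·15.445335≈7.124632
n=9: y≈7.124632, sp=2, e=sp−y≈-5.124632; I≈7.428839, D=e−e_prev≈-10.114810; u=3/4·(-5.124632)+1/4·7.428839+1·(-10.114810)≈-12.101074; next y=1/5·7.124632+1/2·(-12.101074)≈-4.625611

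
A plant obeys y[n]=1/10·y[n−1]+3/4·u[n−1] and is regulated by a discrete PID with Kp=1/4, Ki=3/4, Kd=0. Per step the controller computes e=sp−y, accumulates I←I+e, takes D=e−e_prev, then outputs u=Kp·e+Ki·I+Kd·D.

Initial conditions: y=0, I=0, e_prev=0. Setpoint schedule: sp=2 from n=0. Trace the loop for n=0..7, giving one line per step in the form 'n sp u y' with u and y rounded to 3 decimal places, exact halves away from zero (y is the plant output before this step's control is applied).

0 2 2.000 0.000
1 2 2.000 1.500
2 2 2.225 1.650
3 2 2.304 1.834
4 2 2.351 1.911
5 2 2.374 1.954
6 2 2.387 1.976
7 2 2.393 1.988

(exact arithmetic carried between steps; '≈' marks a value shown rounded to 6 d.p. or computed from one; I and e_prev carry over from the previous line; the table rounds u and y to 3 d.p., halves away from zero)
n=0: y=0, sp=2, e=sp−y=2; I=2, D=e−e_prev=2; u=1/4·2+3/4·2+0·2=2; next y=1/10·0+3/4·2=1.5
n=1: y=1.5, sp=2, e=sp−y=0.5; I=2.5, D=e−e_prev=-1.5; u=1/4·0.5+3/4·2.5+0·(-1.5)=2; next y=1/10·1.5+3/4·2=1.65
n=2: y=1.65, sp=2, e=sp−y=0.35; I=2.85, D=e−e_prev=-0.15; u=1/4·0.35+3/4·2.85+0·(-0.15)=2.225; next y=1/10·1.65+3/4·2.225=1.83375
n=3: y=1.83375, sp=2, e=sp−y=0.16625; I=3.01625, D=e−e_prev=-0.18375; u=1/4·0.16625+3/4·3.01625+0·(-0.18375)=2.30375; next y=1/10·1.83375+3/4·2.30375≈1.911188
n=4: y≈1.911188, sp=2, e=sp−y≈0.088813; I≈3.105063, D=e−e_prev≈-0.077438; u=1/4·0.088813+3/4·3.105063+0·(-0.077438)≈2.351; next y=1/10·1.911188+3/4·2.351≈1.954369
n=5: y≈1.954369, sp=2, e=sp−y≈0.045631; I≈3.150694, D=e−e_prev≈-0.043181; u=1/4·0.045631+3/4·3.150694+0·(-0.043181)≈2.374428; next y=1/10·1.954369+3/4·2.374428≈1.976258
n=6: y≈1.976258, sp=2, e=sp−y≈0.023742; I≈3.174436, D=e−e_prev≈-0.021889; u=1/4·0.023742+3/4·3.174436+0·(-0.021889)≈2.386762; next y=1/10·1.976258+3/4·2.386762≈1.987698
n=7: y≈1.987698, sp=2, e=sp−y≈0.012302; I≈3.186738, D=e−e_prev≈-0.011440; u=1/4·0.012302+3/4·3.186738+0·(-0.011440)≈2.393129; next y=1/10·1.987698+3/4·2.393129≈1.993617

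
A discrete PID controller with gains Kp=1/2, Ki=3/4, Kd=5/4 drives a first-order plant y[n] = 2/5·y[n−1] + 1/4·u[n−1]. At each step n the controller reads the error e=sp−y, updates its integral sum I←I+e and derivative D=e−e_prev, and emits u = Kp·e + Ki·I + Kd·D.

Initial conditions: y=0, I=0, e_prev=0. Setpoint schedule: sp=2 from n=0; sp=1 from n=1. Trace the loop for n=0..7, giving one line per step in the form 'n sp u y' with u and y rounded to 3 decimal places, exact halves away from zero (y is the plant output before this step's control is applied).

0 2 5.000 0.000
1 1 -1.625 1.250
2 1 3.891 0.094
3 1 0.834 1.010
4 1 2.966 0.613
5 1 1.825 0.986
6 1 2.642 0.851
7 1 2.209 1.001

(exact arithmetic carried between steps; '≈' marks a value shown rounded to 6 d.p. or computed from one; I and e_prev carry over from the previous line; the table rounds u and y to 3 d.p., halves away from zero)
n=0: y=0, sp=2, e=sp−y=2; I=2, D=e−e_prev=2; u=1/2·2+3/4·2+5/4·2=5; next y=2/5·0+1/4·5=1.25
n=1: y=1.25, sp=1, e=sp−y=-0.25; I=1.75, D=e−e_prev=-2.25; u=1/2·(-0.25)+3/4·1.75+5/4·(-2.25)=-1.625; next y=2/5·1.25+1/4·(-1.625)=0.09375
n=2: y=0.09375, sp=1, e=sp−y=0.90625; I=2.65625, D=e−e_prev=1.15625; u=1/2·0.90625+3/4·2.65625+5/4·1.15625=3.890625; next y=2/5·0.09375+1/4·3.890625≈1.010156
n=3: y≈1.010156, sp=1, e=sp−y≈-0.010156; I≈2.646094, D=e−e_prev≈-0.916406; u=1/2·(-0.010156)+3/4·2.646094+5/4·(-0.916406)≈0.833984; next y=2/5·1.010156+1/4·0.833984≈0.612559
n=4: y≈0.612559, sp=1, e=sp−y≈0.387441; I≈3.033535, D=e−e_prev≈0.397598; u=1/2·0.387441+3/4·3.033535+5/4·0.397598≈2.965869; next y=2/5·0.612559+1/4·2.965869≈0.986491
n=5: y≈0.986491, sp=1, e=sp−y≈0.013509; I≈3.047044, D=e−e_prev≈-0.373932; u=1/2·0.013509+3/4·3.047044+5/4·(-0.373932)≈1.824623; next y=2/5·0.986491+1/4·1.824623≈0.850752
n=6: y≈0.850752, sp=1, e=sp−y≈0.149248; I≈3.196292, D=e−e_prev≈0.135739; u=1/2·0.149248+3/4·3.196292+5/4·0.135739≈2.641517; next y=2/5·0.850752+1/4·2.641517≈1.000680
n=7: y≈1.000680, sp=1, e=sp−y≈-0.000680; I≈3.195612, D=e−e_prev≈-0.149928; u=1/2·(-0.000680)+3/4·3.195612+5/4·(-0.149928)≈2.208959; next y=2/5·1.000680+1/4·2.208959≈0.952512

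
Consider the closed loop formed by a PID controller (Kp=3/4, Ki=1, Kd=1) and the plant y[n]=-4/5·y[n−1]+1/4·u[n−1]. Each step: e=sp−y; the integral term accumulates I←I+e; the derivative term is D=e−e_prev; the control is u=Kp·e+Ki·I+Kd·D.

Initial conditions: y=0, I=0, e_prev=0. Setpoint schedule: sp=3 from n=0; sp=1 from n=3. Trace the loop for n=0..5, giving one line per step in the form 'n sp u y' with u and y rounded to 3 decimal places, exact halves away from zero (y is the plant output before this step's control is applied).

(exact arithmetic carried between steps; '≈' marks a value shown rounded to 6 d.p. or computed from one; I and e_prev carry over from the previous line; the table rounds u and y to 3 d.p., halves away from zero)
n=0: y=0, sp=3, e=sp−y=3; I=3, D=e−e_prev=3; u=3/4·3+1·3+1·3=8.25; next y=-4/5·0+1/4·8.25=2.0625
n=1: y=2.0625, sp=3, e=sp−y=0.9375; I=3.9375, D=e−e_prev=-2.0625; u=3/4·0.9375+1·3.9375+1·(-2.0625)=2.578125; next y=-4/5·2.0625+1/4·2.578125≈-1.005469
n=2: y≈-1.005469, sp=3, e=sp−y≈4.005469; I≈7.942969, D=e−e_prev≈3.067969; u=3/4·4.005469+1·7.942969+1·3.067969≈14.015039; next y=-4/5·(-1.005469)+1/4·14.015039≈4.308135
n=3: y≈4.308135, sp=1, e=sp−y≈-3.308135; I≈4.634834, D=e−e_prev≈-7.313604; u=3/4·(-3.308135)+1·4.634834+1·(-7.313604)≈-5.159871; next y=-4/5·4.308135+1/4·(-5.159871)≈-4.736475
n=4: y≈-4.736475, sp=1, e=sp−y≈5.736475; I≈10.371309, D=e−e_prev≈9.044610; u=3/4·5.736475+1·10.371309+1·9.044610≈23.718276; next y=-4/5·(-4.736475)+1/4·23.718276≈9.718749
n=5: y≈9.718749, sp=1, e=sp−y≈-8.718749; I≈1.652560, D=e−e_prev≈-14.455225; u=3/4·(-8.718749)+1·1.652560+1·(-14.455225)≈-19.341727; next y=-4/5·9.718749+1/4·(-19.341727)≈-12.610431

0 3 8.250 0.000
1 3 2.578 2.063
2 3 14.015 -1.005
3 1 -5.160 4.308
4 1 23.718 -4.736
5 1 -19.342 9.719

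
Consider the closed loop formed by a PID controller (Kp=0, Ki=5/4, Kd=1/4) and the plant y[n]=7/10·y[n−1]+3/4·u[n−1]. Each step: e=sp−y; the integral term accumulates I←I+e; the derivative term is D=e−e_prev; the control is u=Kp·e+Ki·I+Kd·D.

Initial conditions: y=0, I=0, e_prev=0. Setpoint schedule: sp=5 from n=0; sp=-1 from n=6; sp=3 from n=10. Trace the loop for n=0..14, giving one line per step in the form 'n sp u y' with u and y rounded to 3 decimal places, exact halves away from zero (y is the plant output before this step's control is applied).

(exact arithmetic carried between steps; '≈' marks a value shown rounded to 6 d.p. or computed from one; I and e_prev carry over from the previous line; the table rounds u and y to 3 d.p., halves away from zero)
n=0: y=0, sp=5, e=sp−y=5; I=5, D=e−e_prev=5; u=0·5+5/4·5+1/4·5=7.5; next y=7/10·0+3/4·7.5=5.625
n=1: y=5.625, sp=5, e=sp−y=-0.625; I=4.375, D=e−e_prev=-5.625; u=0·(-0.625)+5/4·4.375+1/4·(-5.625)=4.0625; next y=7/10·5.625+3/4·4.0625=6.984375
n=2: y=6.984375, sp=5, e=sp−y=-1.984375; I=2.390625, D=e−e_prev=-1.359375; u=0·(-1.984375)+5/4·2.390625+1/4·(-1.359375)≈2.648438; next y=7/10·6.984375+3/4·2.648438≈6.875391
n=3: y≈6.875391, sp=5, e=sp−y≈-1.875391; I≈0.515234, D=e−e_prev≈0.108984; u=0·(-1.875391)+5/4·0.515234+1/4·0.108984≈0.671289; next y=7/10·6.875391+3/4·0.671289≈5.316240
n=4: y≈5.316240, sp=5, e=sp−y≈-0.316240; I≈0.198994, D=e−e_prev≈1.559150; u=0·(-0.316240)+5/4·0.198994+1/4·1.559150≈0.638530; next y=7/10·5.316240+3/4·0.638530≈4.200266
n=5: y≈4.200266, sp=5, e=sp−y≈0.799734; I≈0.998728, D=e−e_prev≈1.115974; u=0·0.799734+5/4·0.998728+1/4·1.115974≈1.527404; next y=7/10·4.200266+3/4·1.527404≈4.085739
n=6: y≈4.085739, sp=-1, e=sp−y≈-5.085739; I≈-4.087011, D=e−e_prev≈-5.885473; u=0·(-5.085739)+5/4·(-4.087011)+1/4·(-5.885473)≈-6.580132; next y=7/10·4.085739+3/4·(-6.580132)≈-2.075081
n=7: y≈-2.075081, sp=-1, e=sp−y≈1.075081; I≈-3.011929, D=e−e_prev≈6.160821; u=0·1.075081+5/4·(-3.011929)+1/4·6.160821≈-2.224706; next y=7/10·(-2.075081)+3/4·(-2.224706)≈-3.121087
n=8: y≈-3.121087, sp=-1, e=sp−y≈2.121087; I≈-0.890842, D=e−e_prev≈1.046005; u=0·2.121087+5/4·(-0.890842)+1/4·1.046005≈-0.852052; next y=7/10·(-3.121087)+3/4·(-0.852052)≈-2.823800
n=9: y≈-2.823800, sp=-1, e=sp−y≈1.823800; I≈0.932957, D=e−e_prev≈-0.297287; u=0·1.823800+5/4·0.932957+1/4·(-0.297287)≈1.091875; next y=7/10·(-2.823800)+3/4·1.091875≈-1.157754
n=10: y≈-1.157754, sp=3, e=sp−y≈4.157754; I≈5.090711, D=e−e_prev≈2.333954; u=0·4.157754+5/4·5.090711+1/4·2.333954≈6.946877; next y=7/10·(-1.157754)+3/4·6.946877≈4.399730
n=11: y≈4.399730, sp=3, e=sp−y≈-1.399730; I≈3.690981, D=e−e_prev≈-5.557484; u=0·(-1.399730)+5/4·3.690981+1/4·(-5.557484)≈3.224355; next y=7/10·4.399730+3/4·3.224355≈5.498077
n=12: y≈5.498077, sp=3, e=sp−y≈-2.498077; I≈1.192903, D=e−e_prev≈-1.098347; u=0·(-2.498077)+5/4·1.192903+1/4·(-1.098347)≈1.216542; next y=7/10·5.498077+3/4·1.216542≈4.761061
n=13: y≈4.761061, sp=3, e=sp−y≈-1.761061; I≈-0.568158, D=e−e_prev≈0.737016; u=0·(-1.761061)+5/4·(-0.568158)+1/4·0.737016≈-0.525943; next y=7/10·4.761061+3/4·(-0.525943)≈2.938285
n=14: y≈2.938285, sp=3, e=sp−y≈0.061715; I≈-0.506443, D=e−e_prev≈1.822775; u=0·0.061715+5/4·(-0.506443)+1/4·1.822775≈-0.177360; next y=7/10·2.938285+3/4·(-0.177360)≈1.923780

0 5 7.500 0.000
1 5 4.063 5.625
2 5 2.648 6.984
3 5 0.671 6.875
4 5 0.639 5.316
5 5 1.527 4.200
6 -1 -6.580 4.086
7 -1 -2.225 -2.075
8 -1 -0.852 -3.121
9 -1 1.092 -2.824
10 3 6.947 -1.158
11 3 3.224 4.400
12 3 1.217 5.498
13 3 -0.526 4.761
14 3 -0.177 2.938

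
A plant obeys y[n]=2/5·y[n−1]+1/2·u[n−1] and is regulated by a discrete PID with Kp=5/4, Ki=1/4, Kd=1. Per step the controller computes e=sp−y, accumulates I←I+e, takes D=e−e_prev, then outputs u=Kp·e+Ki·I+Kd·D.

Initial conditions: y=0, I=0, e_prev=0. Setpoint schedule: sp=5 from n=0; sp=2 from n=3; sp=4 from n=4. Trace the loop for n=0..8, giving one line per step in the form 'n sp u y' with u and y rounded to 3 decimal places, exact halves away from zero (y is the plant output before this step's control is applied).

0 5 12.500 0.000
1 5 -6.875 6.250
2 5 17.031 -0.938
3 2 -18.867 8.141
4 4 32.471 -6.177
5 4 -31.157 13.764
6 4 45.937 -10.073
7 4 -46.913 18.939
8 4 65.414 -15.881

(exact arithmetic carried between steps; '≈' marks a value shown rounded to 6 d.p. or computed from one; I and e_prev carry over from the previous line; the table rounds u and y to 3 d.p., halves away from zero)
n=0: y=0, sp=5, e=sp−y=5; I=5, D=e−e_prev=5; u=5/4·5+1/4·5+1·5=12.5; next y=2/5·0+1/2·12.5=6.25
n=1: y=6.25, sp=5, e=sp−y=-1.25; I=3.75, D=e−e_prev=-6.25; u=5/4·(-1.25)+1/4·3.75+1·(-6.25)=-6.875; next y=2/5·6.25+1/2·(-6.875)=-0.9375
n=2: y=-0.9375, sp=5, e=sp−y=5.9375; I=9.6875, D=e−e_prev=7.1875; u=5/4·5.9375+1/4·9.6875+1·7.1875=17.03125; next y=2/5·(-0.9375)+1/2·17.03125=8.140625
n=3: y=8.140625, sp=2, e=sp−y=-6.140625; I=3.546875, D=e−e_prev=-12.078125; u=5/4·(-6.140625)+1/4·3.546875+1·(-12.078125)≈-18.867188; next y=2/5·8.140625+1/2·(-18.867188)≈-6.177344
n=4: y≈-6.177344, sp=4, e=sp−y≈10.177344; I≈13.724219, D=e−e_prev≈16.317969; u=5/4·10.177344+1/4·13.724219+1·16.317969≈32.470703; next y=2/5·(-6.177344)+1/2·32.470703≈13.764414
n=5: y≈13.764414, sp=4, e=sp−y≈-9.764414; I≈3.959805, D=e−e_prev≈-19.941758; u=5/4·(-9.764414)+1/4·3.959805+1·(-19.941758)≈-31.157324; next y=2/5·13.764414+1/2·(-31.157324)≈-10.072896
n=6: y≈-10.072896, sp=4, e=sp−y≈14.072896; I≈18.032701, D=e−e_prev≈23.837311; u=5/4·14.072896+1/4·18.032701+1·23.837311≈45.936606; next y=2/5·(-10.072896)+1/2·45.936606≈18.939145
n=7: y≈18.939145, sp=4, e=sp−y≈-14.939145; I≈3.093557, D=e−e_prev≈-29.012041; u=5/4·(-14.939145)+1/4·3.093557+1·(-29.012041)≈-46.912583; next y=2/5·18.939145+1/2·(-46.912583)≈-15.880634
n=8: y≈-15.880634, sp=4, e=sp−y≈19.880634; I≈22.974190, D=e−e_prev≈34.819778; u=5/4·19.880634+1/4·22.974190+1·34.819778≈65.414118; next y=2/5·(-15.880634)+1/2·65.414118≈26.354805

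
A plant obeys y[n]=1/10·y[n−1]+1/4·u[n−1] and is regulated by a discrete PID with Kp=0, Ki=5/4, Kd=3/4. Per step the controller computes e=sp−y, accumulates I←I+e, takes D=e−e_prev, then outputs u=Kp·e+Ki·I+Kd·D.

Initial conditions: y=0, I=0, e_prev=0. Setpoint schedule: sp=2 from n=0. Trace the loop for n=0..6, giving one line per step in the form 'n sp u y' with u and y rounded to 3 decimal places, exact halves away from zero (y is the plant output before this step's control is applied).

(exact arithmetic carried between steps; '≈' marks a value shown rounded to 6 d.p. or computed from one; I and e_prev carry over from the previous line; the table rounds u and y to 3 d.p., halves away from zero)
n=0: y=0, sp=2, e=sp−y=2; I=2, D=e−e_prev=2; u=0·2+5/4·2+3/4·2=4; next y=1/10·0+1/4·4=1
n=1: y=1, sp=2, e=sp−y=1; I=3, D=e−e_prev=-1; u=0·1+5/4·3+3/4·(-1)=3; next y=1/10·1+1/4·3=0.85
n=2: y=0.85, sp=2, e=sp−y=1.15; I=4.15, D=e−e_prev=0.15; u=0·1.15+5/4·4.15+3/4·0.15=5.3; next y=1/10·0.85+1/4·5.3=1.41
n=3: y=1.41, sp=2, e=sp−y=0.59; I=4.74, D=e−e_prev=-0.56; u=0·0.59+5/4·4.74+3/4·(-0.56)=5.505; next y=1/10·1.41+1/4·5.505=1.51725
n=4: y=1.51725, sp=2, e=sp−y=0.48275; I=5.22275, D=e−e_prev=-0.10725; u=0·0.48275+5/4·5.22275+3/4·(-0.10725)=6.448; next y=1/10·1.51725+1/4·6.448=1.763725
n=5: y=1.763725, sp=2, e=sp−y=0.236275; I=5.459025, D=e−e_prev=-0.246475; u=0·0.236275+5/4·5.459025+3/4·(-0.246475)=6.638925; next y=1/10·1.763725+1/4·6.638925≈1.836104
n=6: y≈1.836104, sp=2, e=sp−y≈0.163896; I≈5.622921, D=e−e_prev≈-0.072379; u=0·0.163896+5/4·5.622921+3/4·(-0.072379)≈6.974368; next y=1/10·1.836104+1/4·6.974368≈1.927202

0 2 4.000 0.000
1 2 3.000 1.000
2 2 5.300 0.850
3 2 5.505 1.410
4 2 6.448 1.517
5 2 6.639 1.764
6 2 6.974 1.836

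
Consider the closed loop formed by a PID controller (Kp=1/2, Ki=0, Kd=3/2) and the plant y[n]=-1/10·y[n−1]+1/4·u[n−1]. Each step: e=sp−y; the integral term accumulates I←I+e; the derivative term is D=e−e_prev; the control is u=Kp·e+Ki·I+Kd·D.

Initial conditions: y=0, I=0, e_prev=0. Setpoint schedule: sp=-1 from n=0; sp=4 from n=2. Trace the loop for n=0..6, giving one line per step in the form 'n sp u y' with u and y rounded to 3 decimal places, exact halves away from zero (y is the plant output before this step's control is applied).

0 -1 -2.000 0.000
1 -1 0.500 -0.500
2 4 8.400 0.175
3 4 -1.903 2.083
4 4 6.492 -0.684
5 4 -2.408 1.691
6 4 6.079 -0.771

(exact arithmetic carried between steps; '≈' marks a value shown rounded to 6 d.p. or computed from one; I and e_prev carry over from the previous line; the table rounds u and y to 3 d.p., halves away from zero)
n=0: y=0, sp=-1, e=sp−y=-1; I=-1, D=e−e_prev=-1; u=1/2·(-1)+0·(-1)+3/2·(-1)=-2; next y=-1/10·0+1/4·(-2)=-0.5
n=1: y=-0.5, sp=-1, e=sp−y=-0.5; I=-1.5, D=e−e_prev=0.5; u=1/2·(-0.5)+0·(-1.5)+3/2·0.5=0.5; next y=-1/10·(-0.5)+1/4·0.5=0.175
n=2: y=0.175, sp=4, e=sp−y=3.825; I=2.325, D=e−e_prev=4.325; u=1/2·3.825+0·2.325+3/2·4.325=8.4; next y=-1/10·0.175+1/4·8.4=2.0825
n=3: y=2.0825, sp=4, e=sp−y=1.9175; I=4.2425, D=e−e_prev=-1.9075; u=1/2·1.9175+0·4.2425+3/2·(-1.9075)=-1.9025; next y=-1/10·2.0825+1/4·(-1.9025)=-0.683875
n=4: y=-0.683875, sp=4, e=sp−y=4.683875; I=8.926375, D=e−e_prev=2.766375; u=1/2·4.683875+0·8.926375+3/2·2.766375=6.4915; next y=-1/10·(-0.683875)+1/4·6.4915≈1.691263
n=5: y≈1.691263, sp=4, e=sp−y≈2.308738; I≈11.235113, D=e−e_prev≈-2.375138; u=1/2·2.308738+0·11.235113+3/2·(-2.375138)≈-2.408338; next y=-1/10·1.691263+1/4·(-2.408338)≈-0.771211
n=6: y≈-0.771211, sp=4, e=sp−y≈4.771211; I≈16.006323, D=e−e_prev≈2.462473; u=1/2·4.771211+0·16.006323+3/2·2.462473≈6.079315; next y=-1/10·(-0.771211)+1/4·6.079315≈1.596950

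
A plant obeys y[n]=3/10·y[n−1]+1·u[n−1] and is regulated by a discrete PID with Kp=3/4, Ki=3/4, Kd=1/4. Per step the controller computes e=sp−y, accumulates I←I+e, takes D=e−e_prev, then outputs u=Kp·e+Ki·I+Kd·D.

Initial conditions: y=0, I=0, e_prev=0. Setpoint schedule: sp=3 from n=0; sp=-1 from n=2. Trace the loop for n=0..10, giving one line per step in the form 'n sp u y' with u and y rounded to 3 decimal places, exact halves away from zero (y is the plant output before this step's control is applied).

(exact arithmetic carried between steps; '≈' marks a value shown rounded to 6 d.p. or computed from one; I and e_prev carry over from the previous line; the table rounds u and y to 3 d.p., halves away from zero)
n=0: y=0, sp=3, e=sp−y=3; I=3, D=e−e_prev=3; u=3/4·3+3/4·3+1/4·3=5.25; next y=3/10·0+1·5.25=5.25
n=1: y=5.25, sp=3, e=sp−y=-2.25; I=0.75, D=e−e_prev=-5.25; u=3/4·(-2.25)+3/4·0.75+1/4·(-5.25)=-2.4375; next y=3/10·5.25+1·(-2.4375)=-0.8625
n=2: y=-0.8625, sp=-1, e=sp−y=-0.1375; I=0.6125, D=e−e_prev=2.1125; u=3/4·(-0.1375)+3/4·0.6125+1/4·2.1125=0.884375; next y=3/10·(-0.8625)+1·0.884375=0.625625
n=3: y=0.625625, sp=-1, e=sp−y=-1.625625; I=-1.013125, D=e−e_prev=-1.488125; u=3/4·(-1.625625)+3/4·(-1.013125)+1/4·(-1.488125)≈-2.351094; next y=3/10·0.625625+1·(-2.351094)≈-2.163406
n=4: y≈-2.163406, sp=-1, e=sp−y≈1.163406; I≈0.150281, D=e−e_prev≈2.789031; u=3/4·1.163406+3/4·0.150281+1/4·2.789031≈1.682523; next y=3/10·(-2.163406)+1·1.682523≈1.033502
n=5: y≈1.033502, sp=-1, e=sp−y≈-2.033502; I≈-1.883220, D=e−e_prev≈-3.196908; u=3/4·(-2.033502)+3/4·(-1.883220)+1/4·(-3.196908)≈-3.736768; next y=3/10·1.033502+1·(-3.736768)≈-3.426718
n=6: y≈-3.426718, sp=-1, e=sp−y≈2.426718; I≈0.543498, D=e−e_prev≈4.460219; u=3/4·2.426718+3/4·0.543498+1/4·4.460219≈3.342716; next y=3/10·(-3.426718)+1·3.342716≈2.314701
n=7: y≈2.314701, sp=-1, e=sp−y≈-3.314701; I≈-2.771204, D=e−e_prev≈-5.741419; u=3/4·(-3.314701)+3/4·(-2.771204)+1/4·(-5.741419)≈-5.999783; next y=3/10·2.314701+1·(-5.999783)≈-5.305373
n=8: y≈-5.305373, sp=-1, e=sp−y≈4.305373; I≈1.534169, D=e−e_prev≈7.620074; u=3/4·4.305373+3/4·1.534169+1/4·7.620074≈6.284675; next y=3/10·(-5.305373)+1·6.284675≈4.693063
n=9: y≈4.693063, sp=-1, e=sp−y≈-5.693063; I≈-4.158894, D=e−e_prev≈-9.998436; u=3/4·(-5.693063)+3/4·(-4.158894)+1/4·(-9.998436)≈-9.888577; next y=3/10·4.693063+1·(-9.888577)≈-8.480658
n=10: y≈-8.480658, sp=-1, e=sp−y≈7.480658; I≈3.321764, D=e−e_prev≈13.173721; u=3/4·7.480658+3/4·3.321764+1/4·13.173721≈11.395247; next y=3/10·(-8.480658)+1·11.395247≈8.851049

0 3 5.250 0.000
1 3 -2.438 5.250
2 -1 0.884 -0.863
3 -1 -2.351 0.626
4 -1 1.683 -2.163
5 -1 -3.737 1.034
6 -1 3.343 -3.427
7 -1 -6.000 2.315
8 -1 6.285 -5.305
9 -1 -9.889 4.693
10 -1 11.395 -8.481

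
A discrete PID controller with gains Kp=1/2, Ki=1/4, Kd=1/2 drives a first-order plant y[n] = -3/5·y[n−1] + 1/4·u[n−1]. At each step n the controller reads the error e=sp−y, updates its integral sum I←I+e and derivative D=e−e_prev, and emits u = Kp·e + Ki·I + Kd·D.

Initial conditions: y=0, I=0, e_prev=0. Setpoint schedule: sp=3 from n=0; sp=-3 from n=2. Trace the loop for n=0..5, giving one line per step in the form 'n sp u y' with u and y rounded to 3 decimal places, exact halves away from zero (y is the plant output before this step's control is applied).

(exact arithmetic carried between steps; '≈' marks a value shown rounded to 6 d.p. or computed from one; I and e_prev carry over from the previous line; the table rounds u and y to 3 d.p., halves away from zero)
n=0: y=0, sp=3, e=sp−y=3; I=3, D=e−e_prev=3; u=1/2·3+1/4·3+1/2·3=3.75; next y=-3/5·0+1/4·3.75=0.9375
n=1: y=0.9375, sp=3, e=sp−y=2.0625; I=5.0625, D=e−e_prev=-0.9375; u=1/2·2.0625+1/4·5.0625+1/2·(-0.9375)=1.828125; next y=-3/5·0.9375+1/4·1.828125≈-0.105469
n=2: y≈-0.105469, sp=-3, e=sp−y≈-2.894531; I≈2.167969, D=e−e_prev≈-4.957031; u=1/2·(-2.894531)+1/4·2.167969+1/2·(-4.957031)≈-3.383789; next y=-3/5·(-0.105469)+1/4·(-3.383789)≈-0.782666
n=3: y≈-0.782666, sp=-3, e=sp−y≈-2.217334; I≈-0.049365, D=e−e_prev≈0.677197; u=1/2·(-2.217334)+1/4·(-0.049365)+1/2·0.677197≈-0.782410; next y=-3/5·(-0.782666)+1/4·(-0.782410)≈0.273997
n=4: y≈0.273997, sp=-3, e=sp−y≈-3.273997; I≈-3.323362, D=e−e_prev≈-1.056663; u=1/2·(-3.273997)+1/4·(-3.323362)+1/2·(-1.056663)≈-2.996171; next y=-3/5·0.273997+1/4·(-2.996171)≈-0.913441
n=5: y≈-0.913441, sp=-3, e=sp−y≈-2.086559; I≈-5.409921, D=e−e_prev≈1.187438; u=1/2·(-2.086559)+1/4·(-5.409921)+1/2·1.187438≈-1.802041; next y=-3/5·(-0.913441)+1/4·(-1.802041)≈0.097554

0 3 3.750 0.000
1 3 1.828 0.938
2 -3 -3.384 -0.105
3 -3 -0.782 -0.783
4 -3 -2.996 0.274
5 -3 -1.802 -0.913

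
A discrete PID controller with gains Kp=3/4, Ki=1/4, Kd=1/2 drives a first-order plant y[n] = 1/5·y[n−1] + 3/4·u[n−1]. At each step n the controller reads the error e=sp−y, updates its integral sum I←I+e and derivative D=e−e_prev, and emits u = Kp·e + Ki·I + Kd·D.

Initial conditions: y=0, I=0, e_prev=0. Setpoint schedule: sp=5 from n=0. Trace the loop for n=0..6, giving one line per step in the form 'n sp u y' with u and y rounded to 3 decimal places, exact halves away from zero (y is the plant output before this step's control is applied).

0 5 7.500 0.000
1 5 -2.188 5.625
2 5 9.680 -0.516
3 5 -3.520 7.157
4 5 12.325 -1.209
5 5 -5.622 9.002
6 5 15.610 -2.416

(exact arithmetic carried between steps; '≈' marks a value shown rounded to 6 d.p. or computed from one; I and e_prev carry over from the previous line; the table rounds u and y to 3 d.p., halves away from zero)
n=0: y=0, sp=5, e=sp−y=5; I=5, D=e−e_prev=5; u=3/4·5+1/4·5+1/2·5=7.5; next y=1/5·0+3/4·7.5=5.625
n=1: y=5.625, sp=5, e=sp−y=-0.625; I=4.375, D=e−e_prev=-5.625; u=3/4·(-0.625)+1/4·4.375+1/2·(-5.625)=-2.1875; next y=1/5·5.625+3/4·(-2.1875)=-0.515625
n=2: y=-0.515625, sp=5, e=sp−y=5.515625; I=9.890625, D=e−e_prev=6.140625; u=3/4·5.515625+1/4·9.890625+1/2·6.140625≈9.679688; next y=1/5·(-0.515625)+3/4·9.679688≈7.156641
n=3: y≈7.156641, sp=5, e=sp−y≈-2.156641; I≈7.733984, D=e−e_prev≈-7.672266; u=3/4·(-2.156641)+1/4·7.733984+1/2·(-7.672266)≈-3.520117; next y=1/5·7.156641+3/4·(-3.520117)≈-1.208760
n=4: y≈-1.208760, sp=5, e=sp−y≈6.208760; I≈13.942744, D=e−e_prev≈8.365400; u=3/4·6.208760+1/4·13.942744+1/2·8.365400≈12.324956; next y=1/5·(-1.208760)+3/4·12.324956≈9.001965
n=5: y≈9.001965, sp=5, e=sp−y≈-4.001965; I≈9.940779, D=e−e_prev≈-10.210725; u=3/4·(-4.001965)+1/4·9.940779+1/2·(-10.210725)≈-5.621641; next y=1/5·9.001965+3/4·(-5.621641)≈-2.415838
n=6: y≈-2.415838, sp=5, e=sp−y≈7.415838; I≈17.356617, D=e−e_prev≈11.417803; u=3/4·7.415838+1/4·17.356617+1/2·11.417803≈15.609934; next y=1/5·(-2.415838)+3/4·15.609934≈11.224283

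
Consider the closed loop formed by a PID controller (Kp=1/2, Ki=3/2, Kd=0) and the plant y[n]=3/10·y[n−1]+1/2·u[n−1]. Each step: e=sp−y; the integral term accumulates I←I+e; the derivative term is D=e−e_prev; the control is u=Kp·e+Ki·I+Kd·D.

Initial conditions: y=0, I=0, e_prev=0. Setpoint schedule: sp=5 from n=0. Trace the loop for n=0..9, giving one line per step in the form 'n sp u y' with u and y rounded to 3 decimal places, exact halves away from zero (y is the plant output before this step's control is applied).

(exact arithmetic carried between steps; '≈' marks a value shown rounded to 6 d.p. or computed from one; I and e_prev carry over from the previous line; the table rounds u and y to 3 d.p., halves away from zero)
n=0: y=0, sp=5, e=sp−y=5; I=5, D=e−e_prev=5; u=1/2·5+3/2·5+0·5=10; next y=3/10·0+1/2·10=5
n=1: y=5, sp=5, e=sp−y=0; I=5, D=e−e_prev=-5; u=1/2·0+3/2·5+0·(-5)=7.5; next y=3/10·5+1/2·7.5=5.25
n=2: y=5.25, sp=5, e=sp−y=-0.25; I=4.75, D=e−e_prev=-0.25; u=1/2·(-0.25)+3/2·4.75+0·(-0.25)=7; next y=3/10·5.25+1/2·7=5.075
n=3: y=5.075, sp=5, e=sp−y=-0.075; I=4.675, D=e−e_prev=0.175; u=1/2·(-0.075)+3/2·4.675+0·0.175=6.975; next y=3/10·5.075+1/2·6.975=5.01
n=4: y=5.01, sp=5, e=sp−y=-0.01; I=4.665, D=e−e_prev=0.065; u=1/2·(-0.01)+3/2·4.665+0·0.065=6.9925; next y=3/10·5.01+1/2·6.9925=4.99925
n=5: y=4.99925, sp=5, e=sp−y=0.00075; I=4.66575, D=e−e_prev=0.01075; u=1/2·0.00075+3/2·4.66575+0·0.01075=6.999; next y=3/10·4.99925+1/2·6.999=4.999275
n=6: y=4.999275, sp=5, e=sp−y=0.000725; I=4.666475, D=e−e_prev=-0.000025; u=1/2·0.000725+3/2·4.666475+0·(-0.000025)=7.000075; next y=3/10·4.999275+1/2·7.000075=4.99982
n=7: y=4.99982, sp=5, e=sp−y=0.00018; I=4.666655, D=e−e_prev=-0.000545; u=1/2·0.00018+3/2·4.666655+0·(-0.000545)≈7.000073; next y=3/10·4.99982+1/2·7.000073≈4.999982
n=8: y≈4.999982, sp=5, e=sp−y≈0.000018; I≈4.666673, D=e−e_prev≈-0.000162; u=1/2·0.000018+3/2·4.666673+0·(-0.000162)≈7.000018; next y=3/10·4.999982+1/2·7.000018≈5.000004
n=9: y≈5.000004, sp=5, e=sp−y≈-0.000004; I≈4.666669, D=e−e_prev≈-0.000021; u=1/2·(-0.000004)+3/2·4.666669+0·(-0.000021)≈7.000002; next y=3/10·5.000004+1/2·7.000002≈5.000002

0 5 10.000 0.000
1 5 7.500 5.000
2 5 7.000 5.250
3 5 6.975 5.075
4 5 6.993 5.010
5 5 6.999 4.999
6 5 7.000 4.999
7 5 7.000 5.000
8 5 7.000 5.000
9 5 7.000 5.000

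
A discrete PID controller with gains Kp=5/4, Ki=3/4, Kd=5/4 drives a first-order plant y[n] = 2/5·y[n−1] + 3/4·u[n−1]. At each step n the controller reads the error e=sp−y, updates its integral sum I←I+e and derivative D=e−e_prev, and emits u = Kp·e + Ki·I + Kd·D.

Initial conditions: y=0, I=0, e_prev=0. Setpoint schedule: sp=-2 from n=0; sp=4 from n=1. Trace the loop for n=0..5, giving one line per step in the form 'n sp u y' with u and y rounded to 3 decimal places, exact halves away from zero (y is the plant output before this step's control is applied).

(exact arithmetic carried between steps; '≈' marks a value shown rounded to 6 d.p. or computed from one; I and e_prev carry over from the previous line; the table rounds u and y to 3 d.p., halves away from zero)
n=0: y=0, sp=-2, e=sp−y=-2; I=-2, D=e−e_prev=-2; u=5/4·(-2)+3/4·(-2)+5/4·(-2)=-6.5; next y=2/5·0+3/4·(-6.5)=-4.875
n=1: y=-4.875, sp=4, e=sp−y=8.875; I=6.875, D=e−e_prev=10.875; u=5/4·8.875+3/4·6.875+5/4·10.875=29.84375; next y=2/5·(-4.875)+3/4·29.84375≈20.432813
n=2: y≈20.432813, sp=4, e=sp−y≈-16.432813; I≈-9.557813, D=e−e_prev≈-25.307813; u=5/4·(-16.432813)+3/4·(-9.557813)+5/4·(-25.307813)≈-59.344141; next y=2/5·20.432813+3/4·(-59.344141)≈-36.334980
n=3: y≈-36.334980, sp=4, e=sp−y≈40.334980; I≈30.777168, D=e−e_prev≈56.767793; u=5/4·40.334980+3/4·30.777168+5/4·56.767793≈144.461343; next y=2/5·(-36.334980)+3/4·144.461343≈93.812015
n=4: y≈93.812015, sp=4, e=sp−y≈-89.812015; I≈-59.034847, D=e−e_prev≈-130.146995; u=5/4·(-89.812015)+3/4·(-59.034847)+5/4·(-130.146995)≈-319.224898; next y=2/5·93.812015+3/4·(-319.224898)≈-201.893868
n=5: y≈-201.893868, sp=4, e=sp−y≈205.893868; I≈146.859021, D=e−e_prev≈295.705882; u=5/4·205.893868+3/4·146.859021+5/4·295.705882≈737.143953; next y=2/5·(-201.893868)+3/4·737.143953≈472.100418

0 -2 -6.500 0.000
1 4 29.844 -4.875
2 4 -59.344 20.433
3 4 144.461 -36.335
4 4 -319.225 93.812
5 4 737.144 -201.894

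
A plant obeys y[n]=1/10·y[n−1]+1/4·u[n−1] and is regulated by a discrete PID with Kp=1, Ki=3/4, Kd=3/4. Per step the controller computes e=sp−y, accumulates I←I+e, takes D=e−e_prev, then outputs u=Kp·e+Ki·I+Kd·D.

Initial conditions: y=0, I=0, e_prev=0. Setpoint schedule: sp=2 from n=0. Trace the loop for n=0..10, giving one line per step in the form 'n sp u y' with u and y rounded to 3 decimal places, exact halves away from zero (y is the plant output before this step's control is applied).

0 2 5.000 0.000
1 2 1.875 1.250
2 2 5.016 0.594
3 2 3.779 1.313
4 2 5.427 1.076
5 2 4.971 1.464
6 2 5.852 1.389
7 2 5.722 1.602
8 2 6.208 1.591
9 2 6.206 1.711
10 2 6.484 1.723

(exact arithmetic carried between steps; '≈' marks a value shown rounded to 6 d.p. or computed from one; I and e_prev carry over from the previous line; the table rounds u and y to 3 d.p., halves away from zero)
n=0: y=0, sp=2, e=sp−y=2; I=2, D=e−e_prev=2; u=1·2+3/4·2+3/4·2=5; next y=1/10·0+1/4·5=1.25
n=1: y=1.25, sp=2, e=sp−y=0.75; I=2.75, D=e−e_prev=-1.25; u=1·0.75+3/4·2.75+3/4·(-1.25)=1.875; next y=1/10·1.25+1/4·1.875=0.59375
n=2: y=0.59375, sp=2, e=sp−y=1.40625; I=4.15625, D=e−e_prev=0.65625; u=1·1.40625+3/4·4.15625+3/4·0.65625=5.015625; next y=1/10·0.59375+1/4·5.015625≈1.313281
n=3: y≈1.313281, sp=2, e=sp−y≈0.686719; I≈4.842969, D=e−e_prev≈-0.719531; u=1·0.686719+3/4·4.842969+3/4·(-0.719531)≈3.779297; next y=1/10·1.313281+1/4·3.779297≈1.076152
n=4: y≈1.076152, sp=2, e=sp−y≈0.923848; I≈5.766816, D=e−e_prev≈0.237129; u=1·0.923848+3/4·5.766816+3/4·0.237129≈5.426807; next y=1/10·1.076152+1/4·5.426807≈1.464317
n=5: y≈1.464317, sp=2, e=sp−y≈0.535683; I≈6.302500, D=e−e_prev≈-0.388165; u=1·0.535683+3/4·6.302500+3/4·(-0.388165)≈4.971434; next y=1/10·1.464317+1/4·4.971434≈1.389290
n=6: y≈1.389290, sp=2, e=sp−y≈0.610710; I≈6.913209, D=e−e_prev≈0.075027; u=1·0.610710+3/4·6.913209+3/4·0.075027≈5.851887; next y=1/10·1.389290+1/4·5.851887≈1.601901
n=7: y≈1.601901, sp=2, e=sp−y≈0.398099; I≈7.311309, D=e−e_prev≈-0.212610; u=1·0.398099+3/4·7.311309+3/4·(-0.212610)≈5.722123; next y=1/10·1.601901+1/4·5.722123≈1.590721
n=8: y≈1.590721, sp=2, e=sp−y≈0.409279; I≈7.720588, D=e−e_prev≈0.011180; u=1·0.409279+3/4·7.720588+3/4·0.011180≈6.208105; next y=1/10·1.590721+1/4·6.208105≈1.711098
n=9: y≈1.711098, sp=2, e=sp−y≈0.288902; I≈8.009489, D=e−e_prev≈-0.120378; u=1·0.288902+3/4·8.009489+3/4·(-0.120378)≈6.205736; next y=1/10·1.711098+1/4·6.205736≈1.722544
n=10: y≈1.722544, sp=2, e=sp−y≈0.277456; I≈8.286946, D=e−e_prev≈-0.011445; u=1·0.277456+3/4·8.286946+3/4·(-0.011445)≈6.484081; next y=1/10·1.722544+1/4·6.484081≈1.793275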